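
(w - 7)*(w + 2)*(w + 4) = w^3 - w^2 - 34*w - 56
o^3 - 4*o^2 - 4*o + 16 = (o - 4)*(o - 2)*(o + 2)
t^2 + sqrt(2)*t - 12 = (t - 2*sqrt(2))*(t + 3*sqrt(2))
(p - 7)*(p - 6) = p^2 - 13*p + 42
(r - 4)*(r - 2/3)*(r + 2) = r^3 - 8*r^2/3 - 20*r/3 + 16/3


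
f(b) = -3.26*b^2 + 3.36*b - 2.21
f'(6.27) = -37.52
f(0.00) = -2.21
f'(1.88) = -8.90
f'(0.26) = 1.66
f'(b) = 3.36 - 6.52*b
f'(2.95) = -15.87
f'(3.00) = -16.20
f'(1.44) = -6.03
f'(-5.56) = 39.61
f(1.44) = -4.13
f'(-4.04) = 29.70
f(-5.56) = -121.67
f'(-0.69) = 7.86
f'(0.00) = 3.36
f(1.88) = -7.42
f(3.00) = -21.47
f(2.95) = -20.67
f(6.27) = -109.30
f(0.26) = -1.56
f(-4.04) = -68.99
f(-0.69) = -6.08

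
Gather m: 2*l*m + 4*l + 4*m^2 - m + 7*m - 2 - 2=4*l + 4*m^2 + m*(2*l + 6) - 4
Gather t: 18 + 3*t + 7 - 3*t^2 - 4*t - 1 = -3*t^2 - t + 24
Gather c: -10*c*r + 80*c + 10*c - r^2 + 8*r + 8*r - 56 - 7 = c*(90 - 10*r) - r^2 + 16*r - 63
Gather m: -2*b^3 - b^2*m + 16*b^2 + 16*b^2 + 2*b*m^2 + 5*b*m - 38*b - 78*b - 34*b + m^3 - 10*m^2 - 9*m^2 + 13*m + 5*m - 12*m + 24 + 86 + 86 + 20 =-2*b^3 + 32*b^2 - 150*b + m^3 + m^2*(2*b - 19) + m*(-b^2 + 5*b + 6) + 216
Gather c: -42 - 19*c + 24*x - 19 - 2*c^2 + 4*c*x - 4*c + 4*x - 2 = -2*c^2 + c*(4*x - 23) + 28*x - 63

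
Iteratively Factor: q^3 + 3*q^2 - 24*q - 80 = (q + 4)*(q^2 - q - 20) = (q + 4)^2*(q - 5)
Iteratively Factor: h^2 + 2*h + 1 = (h + 1)*(h + 1)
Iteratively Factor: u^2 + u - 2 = (u - 1)*(u + 2)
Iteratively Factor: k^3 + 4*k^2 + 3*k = (k + 1)*(k^2 + 3*k) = (k + 1)*(k + 3)*(k)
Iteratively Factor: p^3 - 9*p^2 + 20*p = (p - 4)*(p^2 - 5*p) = (p - 5)*(p - 4)*(p)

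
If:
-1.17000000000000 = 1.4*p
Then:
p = -0.84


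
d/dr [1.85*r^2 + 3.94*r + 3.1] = 3.7*r + 3.94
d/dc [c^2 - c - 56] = 2*c - 1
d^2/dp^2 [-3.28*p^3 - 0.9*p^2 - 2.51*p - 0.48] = -19.68*p - 1.8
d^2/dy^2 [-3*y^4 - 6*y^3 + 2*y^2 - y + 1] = -36*y^2 - 36*y + 4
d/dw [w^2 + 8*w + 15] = 2*w + 8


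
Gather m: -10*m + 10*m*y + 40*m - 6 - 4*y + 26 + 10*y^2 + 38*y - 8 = m*(10*y + 30) + 10*y^2 + 34*y + 12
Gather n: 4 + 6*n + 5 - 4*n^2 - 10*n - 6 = -4*n^2 - 4*n + 3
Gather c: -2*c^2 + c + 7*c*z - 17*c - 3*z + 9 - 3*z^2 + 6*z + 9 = -2*c^2 + c*(7*z - 16) - 3*z^2 + 3*z + 18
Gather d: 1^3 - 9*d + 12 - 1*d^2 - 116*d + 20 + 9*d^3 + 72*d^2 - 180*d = 9*d^3 + 71*d^2 - 305*d + 33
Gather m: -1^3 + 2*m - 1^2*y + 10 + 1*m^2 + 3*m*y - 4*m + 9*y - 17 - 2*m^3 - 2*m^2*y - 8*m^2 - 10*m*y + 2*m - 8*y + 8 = -2*m^3 + m^2*(-2*y - 7) - 7*m*y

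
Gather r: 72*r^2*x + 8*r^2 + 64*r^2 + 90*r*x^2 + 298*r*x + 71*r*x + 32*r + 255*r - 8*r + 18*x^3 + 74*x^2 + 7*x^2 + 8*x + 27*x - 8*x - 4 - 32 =r^2*(72*x + 72) + r*(90*x^2 + 369*x + 279) + 18*x^3 + 81*x^2 + 27*x - 36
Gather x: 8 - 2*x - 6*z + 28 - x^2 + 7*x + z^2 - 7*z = -x^2 + 5*x + z^2 - 13*z + 36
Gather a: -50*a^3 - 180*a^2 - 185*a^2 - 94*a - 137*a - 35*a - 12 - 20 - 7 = -50*a^3 - 365*a^2 - 266*a - 39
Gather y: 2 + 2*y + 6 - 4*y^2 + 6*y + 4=-4*y^2 + 8*y + 12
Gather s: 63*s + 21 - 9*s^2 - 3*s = -9*s^2 + 60*s + 21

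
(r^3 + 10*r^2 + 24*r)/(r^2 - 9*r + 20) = r*(r^2 + 10*r + 24)/(r^2 - 9*r + 20)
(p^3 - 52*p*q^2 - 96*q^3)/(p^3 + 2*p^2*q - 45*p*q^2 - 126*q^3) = (p^2 - 6*p*q - 16*q^2)/(p^2 - 4*p*q - 21*q^2)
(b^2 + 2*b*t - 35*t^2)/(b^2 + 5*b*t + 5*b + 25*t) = (b^2 + 2*b*t - 35*t^2)/(b^2 + 5*b*t + 5*b + 25*t)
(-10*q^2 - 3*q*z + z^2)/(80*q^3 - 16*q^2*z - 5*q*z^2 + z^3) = (2*q + z)/(-16*q^2 + z^2)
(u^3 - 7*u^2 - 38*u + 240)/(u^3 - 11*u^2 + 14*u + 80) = (u + 6)/(u + 2)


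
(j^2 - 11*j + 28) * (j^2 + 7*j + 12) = j^4 - 4*j^3 - 37*j^2 + 64*j + 336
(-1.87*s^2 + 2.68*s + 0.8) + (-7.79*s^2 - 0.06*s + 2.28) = -9.66*s^2 + 2.62*s + 3.08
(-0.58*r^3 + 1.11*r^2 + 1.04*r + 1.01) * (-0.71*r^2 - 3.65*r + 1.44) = 0.4118*r^5 + 1.3289*r^4 - 5.6251*r^3 - 2.9147*r^2 - 2.1889*r + 1.4544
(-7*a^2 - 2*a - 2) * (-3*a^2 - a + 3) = 21*a^4 + 13*a^3 - 13*a^2 - 4*a - 6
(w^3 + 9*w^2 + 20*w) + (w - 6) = w^3 + 9*w^2 + 21*w - 6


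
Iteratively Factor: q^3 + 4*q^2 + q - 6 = (q + 2)*(q^2 + 2*q - 3) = (q - 1)*(q + 2)*(q + 3)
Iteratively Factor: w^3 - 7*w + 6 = (w - 2)*(w^2 + 2*w - 3) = (w - 2)*(w - 1)*(w + 3)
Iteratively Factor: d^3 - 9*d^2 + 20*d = (d)*(d^2 - 9*d + 20) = d*(d - 5)*(d - 4)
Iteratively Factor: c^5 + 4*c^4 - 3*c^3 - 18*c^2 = (c)*(c^4 + 4*c^3 - 3*c^2 - 18*c) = c*(c + 3)*(c^3 + c^2 - 6*c) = c*(c - 2)*(c + 3)*(c^2 + 3*c) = c*(c - 2)*(c + 3)^2*(c)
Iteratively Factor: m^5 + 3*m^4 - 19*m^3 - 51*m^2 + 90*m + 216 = (m - 3)*(m^4 + 6*m^3 - m^2 - 54*m - 72) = (m - 3)^2*(m^3 + 9*m^2 + 26*m + 24) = (m - 3)^2*(m + 3)*(m^2 + 6*m + 8) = (m - 3)^2*(m + 3)*(m + 4)*(m + 2)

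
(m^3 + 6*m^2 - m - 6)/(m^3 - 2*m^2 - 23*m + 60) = (m^3 + 6*m^2 - m - 6)/(m^3 - 2*m^2 - 23*m + 60)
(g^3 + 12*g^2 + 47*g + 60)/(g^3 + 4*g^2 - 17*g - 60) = (g + 4)/(g - 4)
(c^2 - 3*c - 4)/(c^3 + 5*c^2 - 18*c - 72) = (c + 1)/(c^2 + 9*c + 18)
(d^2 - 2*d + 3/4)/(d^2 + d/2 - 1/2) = (d - 3/2)/(d + 1)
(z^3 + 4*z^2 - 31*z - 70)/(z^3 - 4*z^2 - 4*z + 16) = (z^2 + 2*z - 35)/(z^2 - 6*z + 8)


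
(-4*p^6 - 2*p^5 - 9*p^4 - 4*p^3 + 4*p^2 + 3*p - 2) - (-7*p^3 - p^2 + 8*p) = -4*p^6 - 2*p^5 - 9*p^4 + 3*p^3 + 5*p^2 - 5*p - 2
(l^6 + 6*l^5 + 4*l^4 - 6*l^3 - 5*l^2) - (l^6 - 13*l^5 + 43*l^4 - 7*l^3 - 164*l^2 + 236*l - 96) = 19*l^5 - 39*l^4 + l^3 + 159*l^2 - 236*l + 96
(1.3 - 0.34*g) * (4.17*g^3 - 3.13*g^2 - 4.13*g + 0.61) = -1.4178*g^4 + 6.4852*g^3 - 2.6648*g^2 - 5.5764*g + 0.793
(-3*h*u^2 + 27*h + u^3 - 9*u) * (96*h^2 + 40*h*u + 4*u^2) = -288*h^3*u^2 + 2592*h^3 - 24*h^2*u^3 + 216*h^2*u + 28*h*u^4 - 252*h*u^2 + 4*u^5 - 36*u^3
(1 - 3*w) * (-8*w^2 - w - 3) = 24*w^3 - 5*w^2 + 8*w - 3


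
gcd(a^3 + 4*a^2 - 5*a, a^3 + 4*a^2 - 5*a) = a^3 + 4*a^2 - 5*a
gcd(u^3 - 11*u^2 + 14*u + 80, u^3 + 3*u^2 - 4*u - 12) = u + 2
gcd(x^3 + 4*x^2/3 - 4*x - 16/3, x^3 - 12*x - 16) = x + 2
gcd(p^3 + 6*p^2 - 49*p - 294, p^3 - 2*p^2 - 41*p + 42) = p^2 - p - 42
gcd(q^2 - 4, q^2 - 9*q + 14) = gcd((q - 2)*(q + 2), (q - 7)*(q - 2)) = q - 2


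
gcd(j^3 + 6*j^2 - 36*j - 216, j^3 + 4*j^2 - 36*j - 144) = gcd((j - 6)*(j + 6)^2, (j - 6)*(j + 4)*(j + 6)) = j^2 - 36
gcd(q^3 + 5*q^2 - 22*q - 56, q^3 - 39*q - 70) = q + 2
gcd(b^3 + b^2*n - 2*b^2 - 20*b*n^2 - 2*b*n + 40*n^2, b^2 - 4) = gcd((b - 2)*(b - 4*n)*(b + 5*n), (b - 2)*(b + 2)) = b - 2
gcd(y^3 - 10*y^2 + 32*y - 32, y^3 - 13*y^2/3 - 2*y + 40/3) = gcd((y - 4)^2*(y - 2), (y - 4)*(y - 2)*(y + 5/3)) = y^2 - 6*y + 8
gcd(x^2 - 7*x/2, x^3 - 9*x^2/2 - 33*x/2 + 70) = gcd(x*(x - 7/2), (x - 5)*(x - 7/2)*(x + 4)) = x - 7/2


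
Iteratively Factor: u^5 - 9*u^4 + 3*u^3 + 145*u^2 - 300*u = (u - 5)*(u^4 - 4*u^3 - 17*u^2 + 60*u) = (u - 5)*(u - 3)*(u^3 - u^2 - 20*u) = (u - 5)^2*(u - 3)*(u^2 + 4*u) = (u - 5)^2*(u - 3)*(u + 4)*(u)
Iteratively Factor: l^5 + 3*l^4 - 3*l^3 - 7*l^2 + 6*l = (l - 1)*(l^4 + 4*l^3 + l^2 - 6*l) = (l - 1)^2*(l^3 + 5*l^2 + 6*l) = (l - 1)^2*(l + 2)*(l^2 + 3*l) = l*(l - 1)^2*(l + 2)*(l + 3)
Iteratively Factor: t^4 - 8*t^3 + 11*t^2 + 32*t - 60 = (t - 3)*(t^3 - 5*t^2 - 4*t + 20) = (t - 5)*(t - 3)*(t^2 - 4) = (t - 5)*(t - 3)*(t - 2)*(t + 2)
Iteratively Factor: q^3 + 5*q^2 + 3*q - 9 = (q + 3)*(q^2 + 2*q - 3) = (q + 3)^2*(q - 1)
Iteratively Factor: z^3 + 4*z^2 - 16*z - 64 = (z + 4)*(z^2 - 16) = (z + 4)^2*(z - 4)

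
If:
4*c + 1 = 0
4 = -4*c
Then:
No Solution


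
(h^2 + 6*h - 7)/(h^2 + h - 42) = (h - 1)/(h - 6)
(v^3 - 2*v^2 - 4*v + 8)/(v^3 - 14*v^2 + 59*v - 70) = (v^2 - 4)/(v^2 - 12*v + 35)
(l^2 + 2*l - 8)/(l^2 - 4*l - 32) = (l - 2)/(l - 8)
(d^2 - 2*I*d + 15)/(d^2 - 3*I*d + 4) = (d^2 - 2*I*d + 15)/(d^2 - 3*I*d + 4)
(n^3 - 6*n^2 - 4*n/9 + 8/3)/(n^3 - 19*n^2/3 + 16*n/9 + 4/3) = (3*n + 2)/(3*n + 1)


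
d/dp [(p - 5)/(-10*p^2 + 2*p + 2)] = (-5*p^2 + p + (p - 5)*(10*p - 1) + 1)/(2*(-5*p^2 + p + 1)^2)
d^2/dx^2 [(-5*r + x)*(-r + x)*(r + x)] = -10*r + 6*x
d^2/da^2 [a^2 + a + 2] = 2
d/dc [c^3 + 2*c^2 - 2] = c*(3*c + 4)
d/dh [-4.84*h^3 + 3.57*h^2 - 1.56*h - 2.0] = -14.52*h^2 + 7.14*h - 1.56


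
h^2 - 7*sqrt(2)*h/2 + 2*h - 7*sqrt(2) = (h + 2)*(h - 7*sqrt(2)/2)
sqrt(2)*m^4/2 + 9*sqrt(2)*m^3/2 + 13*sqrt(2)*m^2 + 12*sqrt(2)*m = m*(m + 3)*(m + 4)*(sqrt(2)*m/2 + sqrt(2))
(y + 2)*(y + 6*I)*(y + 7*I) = y^3 + 2*y^2 + 13*I*y^2 - 42*y + 26*I*y - 84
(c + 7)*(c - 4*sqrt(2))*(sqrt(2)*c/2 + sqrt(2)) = sqrt(2)*c^3/2 - 4*c^2 + 9*sqrt(2)*c^2/2 - 36*c + 7*sqrt(2)*c - 56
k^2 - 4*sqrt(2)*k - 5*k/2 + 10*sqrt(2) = (k - 5/2)*(k - 4*sqrt(2))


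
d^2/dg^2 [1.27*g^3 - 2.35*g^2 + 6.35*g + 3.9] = 7.62*g - 4.7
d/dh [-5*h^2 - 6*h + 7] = -10*h - 6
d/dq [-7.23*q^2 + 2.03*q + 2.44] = 2.03 - 14.46*q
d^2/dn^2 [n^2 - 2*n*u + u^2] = 2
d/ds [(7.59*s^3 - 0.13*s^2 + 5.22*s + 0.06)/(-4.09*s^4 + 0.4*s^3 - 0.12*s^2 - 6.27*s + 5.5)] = (31.0431*s^6 - 1.0634*s^5 + 63.1906*s^4 - 98.373*s^3 + 126.6045*s^2 - 1.4156*s + 29.0862)/(16.7281*s^8 - 3.272*s^7 + 1.1416*s^6 + 51.1926*s^5 - 49.9916*s^4 + 5.9048*s^3 + 37.9929*s^2 - 68.97*s + 30.25)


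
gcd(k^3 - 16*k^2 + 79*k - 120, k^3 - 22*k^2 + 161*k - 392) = k - 8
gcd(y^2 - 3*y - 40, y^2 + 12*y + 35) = y + 5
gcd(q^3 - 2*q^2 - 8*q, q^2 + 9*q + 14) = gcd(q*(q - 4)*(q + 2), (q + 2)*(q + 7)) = q + 2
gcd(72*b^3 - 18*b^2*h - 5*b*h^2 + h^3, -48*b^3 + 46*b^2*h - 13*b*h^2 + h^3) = 3*b - h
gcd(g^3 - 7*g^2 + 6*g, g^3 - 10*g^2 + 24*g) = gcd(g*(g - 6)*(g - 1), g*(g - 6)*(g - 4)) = g^2 - 6*g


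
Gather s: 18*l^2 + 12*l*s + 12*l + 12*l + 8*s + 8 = 18*l^2 + 24*l + s*(12*l + 8) + 8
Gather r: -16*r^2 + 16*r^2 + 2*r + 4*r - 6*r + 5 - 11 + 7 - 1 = 0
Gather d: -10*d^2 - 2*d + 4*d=-10*d^2 + 2*d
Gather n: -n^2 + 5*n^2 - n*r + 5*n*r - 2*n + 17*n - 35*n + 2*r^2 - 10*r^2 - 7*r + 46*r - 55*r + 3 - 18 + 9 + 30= 4*n^2 + n*(4*r - 20) - 8*r^2 - 16*r + 24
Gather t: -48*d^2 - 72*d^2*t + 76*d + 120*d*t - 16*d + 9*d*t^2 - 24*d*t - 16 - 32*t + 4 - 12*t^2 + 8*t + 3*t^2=-48*d^2 + 60*d + t^2*(9*d - 9) + t*(-72*d^2 + 96*d - 24) - 12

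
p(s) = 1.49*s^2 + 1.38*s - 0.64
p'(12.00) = 37.14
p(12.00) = 230.48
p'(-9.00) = -25.44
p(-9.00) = 107.63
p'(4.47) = 14.70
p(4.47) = 35.30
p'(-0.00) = 1.38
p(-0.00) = -0.64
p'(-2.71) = -6.70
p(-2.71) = 6.56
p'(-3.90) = -10.24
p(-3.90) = 16.64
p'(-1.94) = -4.40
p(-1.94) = 2.29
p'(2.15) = 7.79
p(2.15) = 9.21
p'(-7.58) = -21.21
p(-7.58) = 74.51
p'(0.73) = 3.56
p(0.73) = 1.16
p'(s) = 2.98*s + 1.38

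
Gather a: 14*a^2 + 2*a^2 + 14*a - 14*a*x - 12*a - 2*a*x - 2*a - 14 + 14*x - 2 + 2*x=16*a^2 - 16*a*x + 16*x - 16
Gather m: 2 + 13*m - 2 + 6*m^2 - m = 6*m^2 + 12*m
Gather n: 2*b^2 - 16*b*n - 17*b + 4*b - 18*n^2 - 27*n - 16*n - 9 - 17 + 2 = 2*b^2 - 13*b - 18*n^2 + n*(-16*b - 43) - 24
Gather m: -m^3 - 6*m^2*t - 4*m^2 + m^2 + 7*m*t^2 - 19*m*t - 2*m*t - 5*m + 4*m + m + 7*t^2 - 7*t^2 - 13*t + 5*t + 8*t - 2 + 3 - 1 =-m^3 + m^2*(-6*t - 3) + m*(7*t^2 - 21*t)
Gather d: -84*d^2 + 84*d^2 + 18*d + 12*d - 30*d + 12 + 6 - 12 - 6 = 0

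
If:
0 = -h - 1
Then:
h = -1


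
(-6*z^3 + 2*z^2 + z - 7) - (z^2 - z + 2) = -6*z^3 + z^2 + 2*z - 9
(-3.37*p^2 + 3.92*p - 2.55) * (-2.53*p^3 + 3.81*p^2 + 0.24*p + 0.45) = 8.5261*p^5 - 22.7573*p^4 + 20.5779*p^3 - 10.2912*p^2 + 1.152*p - 1.1475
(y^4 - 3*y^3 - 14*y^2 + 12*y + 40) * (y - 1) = y^5 - 4*y^4 - 11*y^3 + 26*y^2 + 28*y - 40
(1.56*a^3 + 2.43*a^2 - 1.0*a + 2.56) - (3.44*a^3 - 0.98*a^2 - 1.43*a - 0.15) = -1.88*a^3 + 3.41*a^2 + 0.43*a + 2.71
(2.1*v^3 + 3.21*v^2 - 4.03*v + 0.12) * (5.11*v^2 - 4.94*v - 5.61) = 10.731*v^5 + 6.0291*v^4 - 48.2317*v^3 + 2.5133*v^2 + 22.0155*v - 0.6732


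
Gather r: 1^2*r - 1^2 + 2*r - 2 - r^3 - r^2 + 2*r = -r^3 - r^2 + 5*r - 3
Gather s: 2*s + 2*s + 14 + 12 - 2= 4*s + 24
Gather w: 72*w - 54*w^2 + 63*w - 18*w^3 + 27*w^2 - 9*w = -18*w^3 - 27*w^2 + 126*w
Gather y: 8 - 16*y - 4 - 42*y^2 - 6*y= -42*y^2 - 22*y + 4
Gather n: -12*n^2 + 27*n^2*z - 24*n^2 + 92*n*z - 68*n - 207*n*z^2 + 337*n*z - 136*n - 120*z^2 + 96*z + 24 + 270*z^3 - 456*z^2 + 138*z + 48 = n^2*(27*z - 36) + n*(-207*z^2 + 429*z - 204) + 270*z^3 - 576*z^2 + 234*z + 72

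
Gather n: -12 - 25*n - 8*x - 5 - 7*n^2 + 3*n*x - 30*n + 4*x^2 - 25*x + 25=-7*n^2 + n*(3*x - 55) + 4*x^2 - 33*x + 8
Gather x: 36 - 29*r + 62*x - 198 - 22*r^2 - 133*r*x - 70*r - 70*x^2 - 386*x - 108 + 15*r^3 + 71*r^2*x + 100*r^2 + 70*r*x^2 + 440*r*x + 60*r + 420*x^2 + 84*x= 15*r^3 + 78*r^2 - 39*r + x^2*(70*r + 350) + x*(71*r^2 + 307*r - 240) - 270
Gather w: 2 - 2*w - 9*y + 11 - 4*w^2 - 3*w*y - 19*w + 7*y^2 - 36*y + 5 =-4*w^2 + w*(-3*y - 21) + 7*y^2 - 45*y + 18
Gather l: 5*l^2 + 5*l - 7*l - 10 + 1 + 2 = 5*l^2 - 2*l - 7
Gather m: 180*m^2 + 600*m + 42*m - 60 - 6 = 180*m^2 + 642*m - 66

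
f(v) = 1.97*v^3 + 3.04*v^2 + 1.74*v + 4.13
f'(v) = 5.91*v^2 + 6.08*v + 1.74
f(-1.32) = 2.60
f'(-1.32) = 4.01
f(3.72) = 154.08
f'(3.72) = 106.14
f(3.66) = 147.81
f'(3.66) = 103.16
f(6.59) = 711.41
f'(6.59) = 298.47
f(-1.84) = -1.05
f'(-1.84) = 10.56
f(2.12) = 40.25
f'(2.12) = 41.19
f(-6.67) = -456.81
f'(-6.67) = 224.12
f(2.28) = 47.25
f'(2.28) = 46.32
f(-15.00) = -5986.72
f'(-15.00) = 1240.29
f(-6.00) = -322.39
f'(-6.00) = 178.02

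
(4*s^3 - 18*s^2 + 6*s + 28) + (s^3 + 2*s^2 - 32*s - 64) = 5*s^3 - 16*s^2 - 26*s - 36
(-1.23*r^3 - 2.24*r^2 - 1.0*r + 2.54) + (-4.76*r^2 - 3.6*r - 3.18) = -1.23*r^3 - 7.0*r^2 - 4.6*r - 0.64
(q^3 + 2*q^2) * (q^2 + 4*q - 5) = q^5 + 6*q^4 + 3*q^3 - 10*q^2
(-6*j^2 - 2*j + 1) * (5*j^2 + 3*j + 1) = -30*j^4 - 28*j^3 - 7*j^2 + j + 1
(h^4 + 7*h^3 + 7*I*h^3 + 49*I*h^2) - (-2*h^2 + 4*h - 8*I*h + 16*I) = h^4 + 7*h^3 + 7*I*h^3 + 2*h^2 + 49*I*h^2 - 4*h + 8*I*h - 16*I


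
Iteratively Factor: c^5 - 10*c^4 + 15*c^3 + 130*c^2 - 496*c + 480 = (c - 5)*(c^4 - 5*c^3 - 10*c^2 + 80*c - 96) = (c - 5)*(c - 2)*(c^3 - 3*c^2 - 16*c + 48) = (c - 5)*(c - 2)*(c + 4)*(c^2 - 7*c + 12) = (c - 5)*(c - 4)*(c - 2)*(c + 4)*(c - 3)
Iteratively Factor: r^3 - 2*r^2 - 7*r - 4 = (r + 1)*(r^2 - 3*r - 4) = (r + 1)^2*(r - 4)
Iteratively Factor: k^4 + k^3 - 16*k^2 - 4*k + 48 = (k - 2)*(k^3 + 3*k^2 - 10*k - 24) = (k - 2)*(k + 4)*(k^2 - k - 6) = (k - 2)*(k + 2)*(k + 4)*(k - 3)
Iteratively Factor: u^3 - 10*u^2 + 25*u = (u)*(u^2 - 10*u + 25) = u*(u - 5)*(u - 5)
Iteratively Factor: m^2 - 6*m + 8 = (m - 2)*(m - 4)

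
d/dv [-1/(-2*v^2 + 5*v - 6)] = (5 - 4*v)/(2*v^2 - 5*v + 6)^2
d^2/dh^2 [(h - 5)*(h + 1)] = 2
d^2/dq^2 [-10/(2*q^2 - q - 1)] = 20*(-4*q^2 + 2*q + (4*q - 1)^2 + 2)/(-2*q^2 + q + 1)^3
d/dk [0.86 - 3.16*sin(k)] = -3.16*cos(k)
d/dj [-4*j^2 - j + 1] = -8*j - 1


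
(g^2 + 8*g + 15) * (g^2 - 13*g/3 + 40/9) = g^4 + 11*g^3/3 - 137*g^2/9 - 265*g/9 + 200/3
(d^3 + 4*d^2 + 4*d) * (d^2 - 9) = d^5 + 4*d^4 - 5*d^3 - 36*d^2 - 36*d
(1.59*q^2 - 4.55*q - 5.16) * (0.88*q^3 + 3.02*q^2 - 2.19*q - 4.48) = 1.3992*q^5 + 0.797800000000001*q^4 - 21.7639*q^3 - 12.7419*q^2 + 31.6844*q + 23.1168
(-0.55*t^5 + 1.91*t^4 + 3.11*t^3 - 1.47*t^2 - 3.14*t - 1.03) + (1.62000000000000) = -0.55*t^5 + 1.91*t^4 + 3.11*t^3 - 1.47*t^2 - 3.14*t + 0.59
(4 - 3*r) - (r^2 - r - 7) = -r^2 - 2*r + 11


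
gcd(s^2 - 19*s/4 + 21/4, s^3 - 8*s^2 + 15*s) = s - 3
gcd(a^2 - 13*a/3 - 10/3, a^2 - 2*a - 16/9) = a + 2/3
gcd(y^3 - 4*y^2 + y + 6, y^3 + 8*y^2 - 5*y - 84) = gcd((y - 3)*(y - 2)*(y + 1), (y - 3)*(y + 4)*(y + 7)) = y - 3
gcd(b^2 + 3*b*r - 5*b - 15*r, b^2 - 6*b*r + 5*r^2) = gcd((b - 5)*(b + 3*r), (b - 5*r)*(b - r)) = 1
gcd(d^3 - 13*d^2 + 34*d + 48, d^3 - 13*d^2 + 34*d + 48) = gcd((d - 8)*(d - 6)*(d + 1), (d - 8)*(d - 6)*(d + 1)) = d^3 - 13*d^2 + 34*d + 48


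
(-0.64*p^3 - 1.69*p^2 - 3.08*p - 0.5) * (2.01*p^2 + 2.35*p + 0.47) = -1.2864*p^5 - 4.9009*p^4 - 10.4631*p^3 - 9.0373*p^2 - 2.6226*p - 0.235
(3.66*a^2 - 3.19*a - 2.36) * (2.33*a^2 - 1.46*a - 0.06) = 8.5278*a^4 - 12.7763*a^3 - 1.061*a^2 + 3.637*a + 0.1416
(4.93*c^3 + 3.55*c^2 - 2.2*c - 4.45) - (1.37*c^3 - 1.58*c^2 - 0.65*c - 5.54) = 3.56*c^3 + 5.13*c^2 - 1.55*c + 1.09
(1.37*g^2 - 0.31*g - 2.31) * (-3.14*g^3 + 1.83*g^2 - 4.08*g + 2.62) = -4.3018*g^5 + 3.4805*g^4 + 1.0965*g^3 + 0.6269*g^2 + 8.6126*g - 6.0522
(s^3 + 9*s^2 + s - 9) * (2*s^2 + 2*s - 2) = 2*s^5 + 20*s^4 + 18*s^3 - 34*s^2 - 20*s + 18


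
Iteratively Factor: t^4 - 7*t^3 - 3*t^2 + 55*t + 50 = (t + 2)*(t^3 - 9*t^2 + 15*t + 25) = (t + 1)*(t + 2)*(t^2 - 10*t + 25) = (t - 5)*(t + 1)*(t + 2)*(t - 5)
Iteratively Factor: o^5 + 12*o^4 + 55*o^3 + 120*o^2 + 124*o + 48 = (o + 3)*(o^4 + 9*o^3 + 28*o^2 + 36*o + 16) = (o + 2)*(o + 3)*(o^3 + 7*o^2 + 14*o + 8) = (o + 2)^2*(o + 3)*(o^2 + 5*o + 4) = (o + 1)*(o + 2)^2*(o + 3)*(o + 4)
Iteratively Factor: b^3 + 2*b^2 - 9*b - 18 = (b - 3)*(b^2 + 5*b + 6) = (b - 3)*(b + 2)*(b + 3)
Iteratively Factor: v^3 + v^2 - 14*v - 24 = (v + 2)*(v^2 - v - 12) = (v + 2)*(v + 3)*(v - 4)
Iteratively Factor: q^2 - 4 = (q - 2)*(q + 2)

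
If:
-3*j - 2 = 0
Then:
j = -2/3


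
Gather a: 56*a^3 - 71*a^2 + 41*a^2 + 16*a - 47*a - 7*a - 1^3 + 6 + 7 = 56*a^3 - 30*a^2 - 38*a + 12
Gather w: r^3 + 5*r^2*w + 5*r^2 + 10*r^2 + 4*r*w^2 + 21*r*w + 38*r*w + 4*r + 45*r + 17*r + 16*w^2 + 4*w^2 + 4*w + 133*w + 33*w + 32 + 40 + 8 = r^3 + 15*r^2 + 66*r + w^2*(4*r + 20) + w*(5*r^2 + 59*r + 170) + 80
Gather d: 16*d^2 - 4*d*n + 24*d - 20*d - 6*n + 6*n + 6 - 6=16*d^2 + d*(4 - 4*n)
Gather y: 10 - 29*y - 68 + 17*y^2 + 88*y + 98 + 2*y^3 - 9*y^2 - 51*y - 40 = 2*y^3 + 8*y^2 + 8*y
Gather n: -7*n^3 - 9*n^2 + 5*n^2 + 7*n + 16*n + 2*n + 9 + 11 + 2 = -7*n^3 - 4*n^2 + 25*n + 22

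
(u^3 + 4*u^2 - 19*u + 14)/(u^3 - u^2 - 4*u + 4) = (u + 7)/(u + 2)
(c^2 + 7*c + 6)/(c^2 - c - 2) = (c + 6)/(c - 2)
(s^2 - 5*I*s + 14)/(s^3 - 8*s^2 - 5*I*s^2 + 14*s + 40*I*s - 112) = 1/(s - 8)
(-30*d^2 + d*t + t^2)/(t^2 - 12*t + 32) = (-30*d^2 + d*t + t^2)/(t^2 - 12*t + 32)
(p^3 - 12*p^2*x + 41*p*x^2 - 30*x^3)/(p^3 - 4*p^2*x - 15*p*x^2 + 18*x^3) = (p - 5*x)/(p + 3*x)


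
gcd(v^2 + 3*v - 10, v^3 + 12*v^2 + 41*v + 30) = v + 5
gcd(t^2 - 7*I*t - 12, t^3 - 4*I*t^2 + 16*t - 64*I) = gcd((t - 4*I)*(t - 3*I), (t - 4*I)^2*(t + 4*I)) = t - 4*I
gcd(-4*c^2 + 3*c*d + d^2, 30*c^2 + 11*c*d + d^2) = 1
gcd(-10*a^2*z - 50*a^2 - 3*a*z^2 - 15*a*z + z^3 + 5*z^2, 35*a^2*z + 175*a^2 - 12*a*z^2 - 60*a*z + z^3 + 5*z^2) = -5*a*z - 25*a + z^2 + 5*z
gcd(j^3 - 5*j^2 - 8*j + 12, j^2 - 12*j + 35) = 1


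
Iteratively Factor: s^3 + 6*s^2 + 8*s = (s + 4)*(s^2 + 2*s) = (s + 2)*(s + 4)*(s)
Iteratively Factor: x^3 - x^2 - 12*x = (x)*(x^2 - x - 12) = x*(x + 3)*(x - 4)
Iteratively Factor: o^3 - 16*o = (o + 4)*(o^2 - 4*o) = o*(o + 4)*(o - 4)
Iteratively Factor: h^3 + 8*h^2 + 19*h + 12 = (h + 1)*(h^2 + 7*h + 12) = (h + 1)*(h + 4)*(h + 3)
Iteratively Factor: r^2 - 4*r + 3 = (r - 1)*(r - 3)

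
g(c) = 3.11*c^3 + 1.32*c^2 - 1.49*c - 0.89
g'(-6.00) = 318.55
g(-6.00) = -616.19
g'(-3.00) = 74.56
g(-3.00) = -68.51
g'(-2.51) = 50.66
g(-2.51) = -38.01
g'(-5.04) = 222.20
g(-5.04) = -358.01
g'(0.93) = 9.03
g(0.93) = 1.37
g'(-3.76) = 120.49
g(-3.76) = -141.95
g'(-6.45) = 369.63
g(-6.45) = -770.89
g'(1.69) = 29.62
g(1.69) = 15.37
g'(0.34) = 0.49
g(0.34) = -1.12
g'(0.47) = 1.81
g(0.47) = -0.98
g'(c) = 9.33*c^2 + 2.64*c - 1.49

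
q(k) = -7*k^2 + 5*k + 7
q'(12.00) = -163.00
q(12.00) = -941.00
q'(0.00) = 5.00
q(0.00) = 7.00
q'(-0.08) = 6.12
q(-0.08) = 6.56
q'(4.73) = -61.22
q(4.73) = -125.96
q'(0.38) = -0.32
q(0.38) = 7.89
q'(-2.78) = 43.92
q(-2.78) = -61.00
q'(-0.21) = 7.94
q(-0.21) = 5.64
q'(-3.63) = 55.82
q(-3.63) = -103.39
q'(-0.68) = 14.52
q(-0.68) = 0.36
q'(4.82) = -62.48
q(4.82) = -131.53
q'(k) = 5 - 14*k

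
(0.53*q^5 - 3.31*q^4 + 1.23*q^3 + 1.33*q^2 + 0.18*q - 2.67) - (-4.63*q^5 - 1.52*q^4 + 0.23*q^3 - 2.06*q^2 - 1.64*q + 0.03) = 5.16*q^5 - 1.79*q^4 + 1.0*q^3 + 3.39*q^2 + 1.82*q - 2.7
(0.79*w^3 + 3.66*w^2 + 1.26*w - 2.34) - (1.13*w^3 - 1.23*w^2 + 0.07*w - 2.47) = -0.34*w^3 + 4.89*w^2 + 1.19*w + 0.13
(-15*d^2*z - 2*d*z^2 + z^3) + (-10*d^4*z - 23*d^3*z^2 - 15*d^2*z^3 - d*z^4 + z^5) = -10*d^4*z - 23*d^3*z^2 - 15*d^2*z^3 - 15*d^2*z - d*z^4 - 2*d*z^2 + z^5 + z^3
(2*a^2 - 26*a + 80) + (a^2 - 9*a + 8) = 3*a^2 - 35*a + 88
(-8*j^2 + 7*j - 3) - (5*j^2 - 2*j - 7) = -13*j^2 + 9*j + 4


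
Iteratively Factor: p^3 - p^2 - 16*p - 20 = (p + 2)*(p^2 - 3*p - 10) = (p + 2)^2*(p - 5)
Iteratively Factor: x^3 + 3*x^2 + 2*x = (x)*(x^2 + 3*x + 2) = x*(x + 2)*(x + 1)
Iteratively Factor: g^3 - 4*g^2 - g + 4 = (g - 1)*(g^2 - 3*g - 4) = (g - 1)*(g + 1)*(g - 4)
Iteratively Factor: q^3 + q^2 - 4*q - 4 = (q + 2)*(q^2 - q - 2) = (q - 2)*(q + 2)*(q + 1)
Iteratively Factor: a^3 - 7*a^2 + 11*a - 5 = (a - 1)*(a^2 - 6*a + 5) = (a - 1)^2*(a - 5)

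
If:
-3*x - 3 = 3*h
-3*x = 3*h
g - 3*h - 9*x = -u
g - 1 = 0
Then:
No Solution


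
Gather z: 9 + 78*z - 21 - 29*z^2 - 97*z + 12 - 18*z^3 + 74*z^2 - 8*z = -18*z^3 + 45*z^2 - 27*z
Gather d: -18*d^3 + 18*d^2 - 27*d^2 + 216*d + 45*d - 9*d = -18*d^3 - 9*d^2 + 252*d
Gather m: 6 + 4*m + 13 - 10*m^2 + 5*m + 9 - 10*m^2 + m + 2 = -20*m^2 + 10*m + 30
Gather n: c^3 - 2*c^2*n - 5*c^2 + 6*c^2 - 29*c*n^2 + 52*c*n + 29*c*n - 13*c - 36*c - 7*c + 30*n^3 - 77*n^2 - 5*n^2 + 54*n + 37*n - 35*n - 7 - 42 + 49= c^3 + c^2 - 56*c + 30*n^3 + n^2*(-29*c - 82) + n*(-2*c^2 + 81*c + 56)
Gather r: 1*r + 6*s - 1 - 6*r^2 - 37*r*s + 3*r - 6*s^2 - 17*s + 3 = -6*r^2 + r*(4 - 37*s) - 6*s^2 - 11*s + 2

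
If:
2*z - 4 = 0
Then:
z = 2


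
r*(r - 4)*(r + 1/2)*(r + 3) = r^4 - r^3/2 - 25*r^2/2 - 6*r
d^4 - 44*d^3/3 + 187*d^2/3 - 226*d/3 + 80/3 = (d - 8)*(d - 5)*(d - 1)*(d - 2/3)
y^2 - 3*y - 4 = (y - 4)*(y + 1)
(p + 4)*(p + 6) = p^2 + 10*p + 24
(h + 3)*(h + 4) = h^2 + 7*h + 12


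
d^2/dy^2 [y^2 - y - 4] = 2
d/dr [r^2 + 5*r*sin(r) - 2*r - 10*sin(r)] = 5*r*cos(r) + 2*r + 5*sin(r) - 10*cos(r) - 2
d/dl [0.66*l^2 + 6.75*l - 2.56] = 1.32*l + 6.75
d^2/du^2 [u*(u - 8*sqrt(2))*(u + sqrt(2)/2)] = 6*u - 15*sqrt(2)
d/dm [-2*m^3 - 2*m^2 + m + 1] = -6*m^2 - 4*m + 1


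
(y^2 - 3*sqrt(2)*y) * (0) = 0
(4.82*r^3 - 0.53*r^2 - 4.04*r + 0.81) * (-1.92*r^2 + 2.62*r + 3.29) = -9.2544*r^5 + 13.646*r^4 + 22.226*r^3 - 13.8837*r^2 - 11.1694*r + 2.6649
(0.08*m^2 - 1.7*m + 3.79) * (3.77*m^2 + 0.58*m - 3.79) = 0.3016*m^4 - 6.3626*m^3 + 12.9991*m^2 + 8.6412*m - 14.3641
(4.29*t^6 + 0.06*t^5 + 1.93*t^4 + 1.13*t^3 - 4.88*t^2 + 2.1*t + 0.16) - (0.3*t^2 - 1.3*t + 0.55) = 4.29*t^6 + 0.06*t^5 + 1.93*t^4 + 1.13*t^3 - 5.18*t^2 + 3.4*t - 0.39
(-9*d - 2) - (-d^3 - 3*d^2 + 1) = d^3 + 3*d^2 - 9*d - 3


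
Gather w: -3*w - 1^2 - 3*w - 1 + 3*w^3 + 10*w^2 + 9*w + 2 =3*w^3 + 10*w^2 + 3*w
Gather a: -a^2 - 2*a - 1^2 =-a^2 - 2*a - 1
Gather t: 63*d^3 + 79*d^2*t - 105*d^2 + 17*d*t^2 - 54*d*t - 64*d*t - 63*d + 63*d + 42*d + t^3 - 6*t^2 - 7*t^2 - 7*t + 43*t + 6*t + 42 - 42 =63*d^3 - 105*d^2 + 42*d + t^3 + t^2*(17*d - 13) + t*(79*d^2 - 118*d + 42)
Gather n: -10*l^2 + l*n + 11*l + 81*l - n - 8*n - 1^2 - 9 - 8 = -10*l^2 + 92*l + n*(l - 9) - 18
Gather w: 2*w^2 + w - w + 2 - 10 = 2*w^2 - 8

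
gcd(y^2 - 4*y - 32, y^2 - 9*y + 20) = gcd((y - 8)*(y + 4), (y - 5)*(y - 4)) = 1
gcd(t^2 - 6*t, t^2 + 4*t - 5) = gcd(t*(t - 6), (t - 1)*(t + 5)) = 1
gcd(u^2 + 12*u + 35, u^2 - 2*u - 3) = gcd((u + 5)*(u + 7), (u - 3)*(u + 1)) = 1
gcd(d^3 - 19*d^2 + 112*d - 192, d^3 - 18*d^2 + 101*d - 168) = d^2 - 11*d + 24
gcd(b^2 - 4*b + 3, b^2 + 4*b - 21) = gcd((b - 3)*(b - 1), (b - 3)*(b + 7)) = b - 3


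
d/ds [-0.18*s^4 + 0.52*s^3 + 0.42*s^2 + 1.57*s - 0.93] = -0.72*s^3 + 1.56*s^2 + 0.84*s + 1.57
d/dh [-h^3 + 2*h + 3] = 2 - 3*h^2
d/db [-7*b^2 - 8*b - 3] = -14*b - 8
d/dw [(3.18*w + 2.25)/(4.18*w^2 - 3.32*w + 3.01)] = (-13.2924*w^2 - 18.81*w + 17.0418)/(17.4724*w^4 - 27.7552*w^3 + 36.186*w^2 - 19.9864*w + 9.0601)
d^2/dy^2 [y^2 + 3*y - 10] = 2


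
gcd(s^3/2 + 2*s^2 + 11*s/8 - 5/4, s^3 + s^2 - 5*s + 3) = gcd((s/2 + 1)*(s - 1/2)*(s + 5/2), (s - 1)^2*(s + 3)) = 1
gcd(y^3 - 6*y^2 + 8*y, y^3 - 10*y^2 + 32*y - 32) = y^2 - 6*y + 8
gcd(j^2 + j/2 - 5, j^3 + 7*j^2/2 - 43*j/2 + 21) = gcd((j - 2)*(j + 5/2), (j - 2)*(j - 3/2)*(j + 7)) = j - 2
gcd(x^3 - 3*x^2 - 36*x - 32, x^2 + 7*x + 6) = x + 1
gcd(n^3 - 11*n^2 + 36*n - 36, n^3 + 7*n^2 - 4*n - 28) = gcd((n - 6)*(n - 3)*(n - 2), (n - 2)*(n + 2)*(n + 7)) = n - 2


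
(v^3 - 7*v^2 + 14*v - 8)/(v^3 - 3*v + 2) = (v^2 - 6*v + 8)/(v^2 + v - 2)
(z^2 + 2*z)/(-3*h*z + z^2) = (z + 2)/(-3*h + z)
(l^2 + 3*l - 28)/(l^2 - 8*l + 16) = (l + 7)/(l - 4)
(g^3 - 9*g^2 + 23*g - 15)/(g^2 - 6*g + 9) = (g^2 - 6*g + 5)/(g - 3)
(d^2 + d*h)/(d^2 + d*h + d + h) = d/(d + 1)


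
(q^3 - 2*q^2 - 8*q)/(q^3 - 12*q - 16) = q/(q + 2)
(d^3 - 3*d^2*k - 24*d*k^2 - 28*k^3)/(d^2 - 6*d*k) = (d^3 - 3*d^2*k - 24*d*k^2 - 28*k^3)/(d*(d - 6*k))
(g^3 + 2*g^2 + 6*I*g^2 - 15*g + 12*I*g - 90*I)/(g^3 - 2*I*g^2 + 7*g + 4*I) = (g^3 + g^2*(2 + 6*I) + g*(-15 + 12*I) - 90*I)/(g^3 - 2*I*g^2 + 7*g + 4*I)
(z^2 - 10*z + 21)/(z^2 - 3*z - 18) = (-z^2 + 10*z - 21)/(-z^2 + 3*z + 18)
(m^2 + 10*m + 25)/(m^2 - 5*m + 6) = (m^2 + 10*m + 25)/(m^2 - 5*m + 6)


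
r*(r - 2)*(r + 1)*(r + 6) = r^4 + 5*r^3 - 8*r^2 - 12*r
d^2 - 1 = (d - 1)*(d + 1)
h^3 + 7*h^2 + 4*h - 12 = (h - 1)*(h + 2)*(h + 6)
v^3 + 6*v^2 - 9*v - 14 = (v - 2)*(v + 1)*(v + 7)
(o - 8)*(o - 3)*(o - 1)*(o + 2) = o^4 - 10*o^3 + 11*o^2 + 46*o - 48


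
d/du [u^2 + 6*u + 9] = 2*u + 6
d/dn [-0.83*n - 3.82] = -0.830000000000000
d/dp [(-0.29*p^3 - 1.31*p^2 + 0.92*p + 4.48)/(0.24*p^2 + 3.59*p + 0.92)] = (-0.0696*p^4 - 2.0822*p^3 - 5.7241*p^2 - 4.5608*p - 15.2368)/(0.0576*p^4 + 1.7232*p^3 + 13.3297*p^2 + 6.6056*p + 0.8464)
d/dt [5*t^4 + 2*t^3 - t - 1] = 20*t^3 + 6*t^2 - 1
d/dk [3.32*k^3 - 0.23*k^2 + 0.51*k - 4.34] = 9.96*k^2 - 0.46*k + 0.51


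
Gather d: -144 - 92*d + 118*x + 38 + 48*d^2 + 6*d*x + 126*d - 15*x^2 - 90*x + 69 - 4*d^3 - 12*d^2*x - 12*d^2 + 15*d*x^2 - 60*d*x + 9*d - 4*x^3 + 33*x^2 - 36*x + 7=-4*d^3 + d^2*(36 - 12*x) + d*(15*x^2 - 54*x + 43) - 4*x^3 + 18*x^2 - 8*x - 30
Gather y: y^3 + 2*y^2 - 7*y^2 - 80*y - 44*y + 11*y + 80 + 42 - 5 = y^3 - 5*y^2 - 113*y + 117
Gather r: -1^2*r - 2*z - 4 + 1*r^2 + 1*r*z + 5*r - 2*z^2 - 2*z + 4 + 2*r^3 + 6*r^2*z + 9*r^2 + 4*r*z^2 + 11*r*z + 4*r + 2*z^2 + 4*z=2*r^3 + r^2*(6*z + 10) + r*(4*z^2 + 12*z + 8)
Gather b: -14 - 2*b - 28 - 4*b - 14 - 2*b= -8*b - 56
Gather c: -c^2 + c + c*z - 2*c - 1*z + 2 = -c^2 + c*(z - 1) - z + 2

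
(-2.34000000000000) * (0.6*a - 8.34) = 19.5156 - 1.404*a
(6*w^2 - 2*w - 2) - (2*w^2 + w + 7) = 4*w^2 - 3*w - 9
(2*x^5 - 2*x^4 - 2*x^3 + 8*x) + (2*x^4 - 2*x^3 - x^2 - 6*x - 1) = 2*x^5 - 4*x^3 - x^2 + 2*x - 1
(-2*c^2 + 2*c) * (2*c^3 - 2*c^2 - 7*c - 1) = -4*c^5 + 8*c^4 + 10*c^3 - 12*c^2 - 2*c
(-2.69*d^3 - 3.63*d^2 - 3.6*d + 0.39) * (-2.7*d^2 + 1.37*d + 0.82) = 7.263*d^5 + 6.1157*d^4 + 2.5411*d^3 - 8.9616*d^2 - 2.4177*d + 0.3198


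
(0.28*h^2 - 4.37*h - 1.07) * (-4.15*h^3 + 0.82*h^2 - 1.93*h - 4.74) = -1.162*h^5 + 18.3651*h^4 + 0.316700000000001*h^3 + 6.2295*h^2 + 22.7789*h + 5.0718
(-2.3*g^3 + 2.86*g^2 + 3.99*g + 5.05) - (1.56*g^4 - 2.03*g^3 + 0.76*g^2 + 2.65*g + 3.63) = -1.56*g^4 - 0.27*g^3 + 2.1*g^2 + 1.34*g + 1.42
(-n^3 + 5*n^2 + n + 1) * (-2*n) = 2*n^4 - 10*n^3 - 2*n^2 - 2*n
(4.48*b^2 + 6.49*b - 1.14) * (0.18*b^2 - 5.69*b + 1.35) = 0.8064*b^4 - 24.323*b^3 - 31.0853*b^2 + 15.2481*b - 1.539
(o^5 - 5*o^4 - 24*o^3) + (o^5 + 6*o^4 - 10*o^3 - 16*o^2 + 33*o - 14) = 2*o^5 + o^4 - 34*o^3 - 16*o^2 + 33*o - 14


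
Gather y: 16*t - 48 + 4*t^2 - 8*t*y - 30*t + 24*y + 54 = 4*t^2 - 14*t + y*(24 - 8*t) + 6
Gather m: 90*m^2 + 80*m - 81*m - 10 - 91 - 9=90*m^2 - m - 110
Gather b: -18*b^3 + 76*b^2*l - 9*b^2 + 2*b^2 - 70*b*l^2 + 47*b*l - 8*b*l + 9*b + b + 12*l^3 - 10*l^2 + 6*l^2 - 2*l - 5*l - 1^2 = -18*b^3 + b^2*(76*l - 7) + b*(-70*l^2 + 39*l + 10) + 12*l^3 - 4*l^2 - 7*l - 1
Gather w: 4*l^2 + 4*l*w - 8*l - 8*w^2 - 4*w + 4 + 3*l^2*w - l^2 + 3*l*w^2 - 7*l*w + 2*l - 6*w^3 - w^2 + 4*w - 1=3*l^2 - 6*l - 6*w^3 + w^2*(3*l - 9) + w*(3*l^2 - 3*l) + 3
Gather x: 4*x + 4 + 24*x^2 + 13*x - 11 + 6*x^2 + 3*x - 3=30*x^2 + 20*x - 10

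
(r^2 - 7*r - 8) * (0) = 0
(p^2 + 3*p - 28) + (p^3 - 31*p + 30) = p^3 + p^2 - 28*p + 2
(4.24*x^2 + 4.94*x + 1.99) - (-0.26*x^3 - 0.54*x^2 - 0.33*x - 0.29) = 0.26*x^3 + 4.78*x^2 + 5.27*x + 2.28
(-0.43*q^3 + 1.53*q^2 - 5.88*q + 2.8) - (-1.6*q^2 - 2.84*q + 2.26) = -0.43*q^3 + 3.13*q^2 - 3.04*q + 0.54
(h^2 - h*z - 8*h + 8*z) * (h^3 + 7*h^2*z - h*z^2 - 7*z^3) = h^5 + 6*h^4*z - 8*h^4 - 8*h^3*z^2 - 48*h^3*z - 6*h^2*z^3 + 64*h^2*z^2 + 7*h*z^4 + 48*h*z^3 - 56*z^4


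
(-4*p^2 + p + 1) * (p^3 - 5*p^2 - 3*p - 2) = -4*p^5 + 21*p^4 + 8*p^3 - 5*p - 2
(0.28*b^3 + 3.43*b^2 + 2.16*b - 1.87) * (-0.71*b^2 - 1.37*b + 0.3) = -0.1988*b^5 - 2.8189*b^4 - 6.1487*b^3 - 0.6025*b^2 + 3.2099*b - 0.561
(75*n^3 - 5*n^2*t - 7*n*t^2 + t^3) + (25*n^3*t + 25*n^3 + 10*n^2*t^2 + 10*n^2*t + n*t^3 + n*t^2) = 25*n^3*t + 100*n^3 + 10*n^2*t^2 + 5*n^2*t + n*t^3 - 6*n*t^2 + t^3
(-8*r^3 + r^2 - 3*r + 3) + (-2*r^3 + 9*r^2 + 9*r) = -10*r^3 + 10*r^2 + 6*r + 3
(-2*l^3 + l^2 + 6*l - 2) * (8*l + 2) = -16*l^4 + 4*l^3 + 50*l^2 - 4*l - 4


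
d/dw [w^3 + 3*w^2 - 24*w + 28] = 3*w^2 + 6*w - 24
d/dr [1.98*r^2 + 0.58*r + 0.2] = 3.96*r + 0.58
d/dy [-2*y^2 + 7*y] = 7 - 4*y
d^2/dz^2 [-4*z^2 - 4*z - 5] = -8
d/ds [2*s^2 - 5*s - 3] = 4*s - 5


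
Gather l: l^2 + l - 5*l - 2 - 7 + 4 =l^2 - 4*l - 5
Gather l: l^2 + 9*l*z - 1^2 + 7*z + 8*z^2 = l^2 + 9*l*z + 8*z^2 + 7*z - 1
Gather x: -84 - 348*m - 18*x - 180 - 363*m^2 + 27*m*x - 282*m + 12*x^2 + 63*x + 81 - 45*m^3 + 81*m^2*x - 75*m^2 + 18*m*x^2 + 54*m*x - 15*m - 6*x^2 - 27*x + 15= -45*m^3 - 438*m^2 - 645*m + x^2*(18*m + 6) + x*(81*m^2 + 81*m + 18) - 168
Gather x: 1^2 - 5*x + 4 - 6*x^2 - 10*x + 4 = -6*x^2 - 15*x + 9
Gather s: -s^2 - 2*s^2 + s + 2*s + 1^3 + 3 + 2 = -3*s^2 + 3*s + 6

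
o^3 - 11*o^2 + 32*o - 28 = (o - 7)*(o - 2)^2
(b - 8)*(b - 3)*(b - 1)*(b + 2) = b^4 - 10*b^3 + 11*b^2 + 46*b - 48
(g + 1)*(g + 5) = g^2 + 6*g + 5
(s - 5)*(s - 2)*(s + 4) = s^3 - 3*s^2 - 18*s + 40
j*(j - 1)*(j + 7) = j^3 + 6*j^2 - 7*j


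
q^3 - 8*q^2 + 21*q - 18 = (q - 3)^2*(q - 2)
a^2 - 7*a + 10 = (a - 5)*(a - 2)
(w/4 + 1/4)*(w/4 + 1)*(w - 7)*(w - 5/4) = w^4/16 - 13*w^3/64 - 57*w^2/32 + 43*w/64 + 35/16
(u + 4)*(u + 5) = u^2 + 9*u + 20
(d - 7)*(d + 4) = d^2 - 3*d - 28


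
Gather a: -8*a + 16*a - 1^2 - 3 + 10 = 8*a + 6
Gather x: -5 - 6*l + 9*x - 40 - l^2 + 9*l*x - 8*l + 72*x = -l^2 - 14*l + x*(9*l + 81) - 45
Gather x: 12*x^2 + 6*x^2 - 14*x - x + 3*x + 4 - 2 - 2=18*x^2 - 12*x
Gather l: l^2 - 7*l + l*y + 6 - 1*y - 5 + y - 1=l^2 + l*(y - 7)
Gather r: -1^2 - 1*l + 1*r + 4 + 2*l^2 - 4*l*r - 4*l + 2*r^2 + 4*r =2*l^2 - 5*l + 2*r^2 + r*(5 - 4*l) + 3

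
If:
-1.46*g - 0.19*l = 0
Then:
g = -0.13013698630137*l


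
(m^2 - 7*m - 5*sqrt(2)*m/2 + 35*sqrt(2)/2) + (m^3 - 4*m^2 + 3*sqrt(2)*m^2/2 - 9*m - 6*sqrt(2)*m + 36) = m^3 - 3*m^2 + 3*sqrt(2)*m^2/2 - 16*m - 17*sqrt(2)*m/2 + 35*sqrt(2)/2 + 36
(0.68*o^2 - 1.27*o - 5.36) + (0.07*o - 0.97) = 0.68*o^2 - 1.2*o - 6.33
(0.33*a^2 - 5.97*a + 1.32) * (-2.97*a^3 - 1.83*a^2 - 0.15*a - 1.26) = -0.9801*a^5 + 17.127*a^4 + 6.9552*a^3 - 1.9359*a^2 + 7.3242*a - 1.6632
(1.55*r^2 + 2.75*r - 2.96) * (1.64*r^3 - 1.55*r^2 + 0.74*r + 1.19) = 2.542*r^5 + 2.1075*r^4 - 7.9699*r^3 + 8.4675*r^2 + 1.0821*r - 3.5224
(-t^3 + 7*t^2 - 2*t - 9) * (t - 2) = -t^4 + 9*t^3 - 16*t^2 - 5*t + 18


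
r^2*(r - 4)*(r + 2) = r^4 - 2*r^3 - 8*r^2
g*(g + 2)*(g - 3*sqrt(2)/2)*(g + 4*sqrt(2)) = g^4 + 2*g^3 + 5*sqrt(2)*g^3/2 - 12*g^2 + 5*sqrt(2)*g^2 - 24*g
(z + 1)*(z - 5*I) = z^2 + z - 5*I*z - 5*I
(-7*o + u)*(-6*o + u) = 42*o^2 - 13*o*u + u^2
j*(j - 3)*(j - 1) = j^3 - 4*j^2 + 3*j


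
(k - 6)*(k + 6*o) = k^2 + 6*k*o - 6*k - 36*o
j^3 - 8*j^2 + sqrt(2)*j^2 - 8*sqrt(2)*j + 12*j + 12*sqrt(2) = (j - 6)*(j - 2)*(j + sqrt(2))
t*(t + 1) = t^2 + t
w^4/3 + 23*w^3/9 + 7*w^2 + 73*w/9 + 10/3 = (w/3 + 1)*(w + 1)*(w + 5/3)*(w + 2)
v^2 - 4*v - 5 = (v - 5)*(v + 1)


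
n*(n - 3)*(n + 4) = n^3 + n^2 - 12*n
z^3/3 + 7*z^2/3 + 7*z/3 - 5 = (z/3 + 1)*(z - 1)*(z + 5)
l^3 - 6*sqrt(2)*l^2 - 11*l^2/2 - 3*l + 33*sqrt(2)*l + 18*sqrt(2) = (l - 6)*(l + 1/2)*(l - 6*sqrt(2))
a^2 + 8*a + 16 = (a + 4)^2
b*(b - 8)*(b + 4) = b^3 - 4*b^2 - 32*b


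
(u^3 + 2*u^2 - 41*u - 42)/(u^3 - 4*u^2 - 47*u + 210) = (u + 1)/(u - 5)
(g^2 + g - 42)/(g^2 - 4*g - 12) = (g + 7)/(g + 2)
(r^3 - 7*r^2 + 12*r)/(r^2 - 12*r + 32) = r*(r - 3)/(r - 8)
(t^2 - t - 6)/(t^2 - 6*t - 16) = (t - 3)/(t - 8)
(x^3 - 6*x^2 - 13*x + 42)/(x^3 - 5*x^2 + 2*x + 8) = (x^2 - 4*x - 21)/(x^2 - 3*x - 4)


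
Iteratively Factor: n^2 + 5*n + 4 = (n + 4)*(n + 1)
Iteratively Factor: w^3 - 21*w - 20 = (w - 5)*(w^2 + 5*w + 4) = (w - 5)*(w + 4)*(w + 1)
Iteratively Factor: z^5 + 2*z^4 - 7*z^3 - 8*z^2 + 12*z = (z + 3)*(z^4 - z^3 - 4*z^2 + 4*z) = (z - 1)*(z + 3)*(z^3 - 4*z) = z*(z - 1)*(z + 3)*(z^2 - 4) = z*(z - 2)*(z - 1)*(z + 3)*(z + 2)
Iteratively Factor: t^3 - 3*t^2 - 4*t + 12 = (t - 2)*(t^2 - t - 6) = (t - 3)*(t - 2)*(t + 2)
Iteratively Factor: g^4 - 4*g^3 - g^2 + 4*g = (g - 1)*(g^3 - 3*g^2 - 4*g) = (g - 1)*(g + 1)*(g^2 - 4*g) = g*(g - 1)*(g + 1)*(g - 4)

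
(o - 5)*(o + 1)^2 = o^3 - 3*o^2 - 9*o - 5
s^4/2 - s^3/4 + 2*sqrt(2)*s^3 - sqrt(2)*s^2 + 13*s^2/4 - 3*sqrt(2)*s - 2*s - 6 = (s/2 + sqrt(2))*(s - 3/2)*(s + 1)*(s + 2*sqrt(2))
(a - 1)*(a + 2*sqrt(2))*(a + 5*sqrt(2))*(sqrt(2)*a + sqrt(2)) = sqrt(2)*a^4 + 14*a^3 + 19*sqrt(2)*a^2 - 14*a - 20*sqrt(2)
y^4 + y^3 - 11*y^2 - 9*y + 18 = (y - 3)*(y - 1)*(y + 2)*(y + 3)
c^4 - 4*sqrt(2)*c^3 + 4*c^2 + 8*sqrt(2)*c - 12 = (c - 3*sqrt(2))*(c - sqrt(2))^2*(c + sqrt(2))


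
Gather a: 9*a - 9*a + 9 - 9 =0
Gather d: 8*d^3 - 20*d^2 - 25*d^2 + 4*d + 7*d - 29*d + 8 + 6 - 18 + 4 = 8*d^3 - 45*d^2 - 18*d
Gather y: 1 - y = 1 - y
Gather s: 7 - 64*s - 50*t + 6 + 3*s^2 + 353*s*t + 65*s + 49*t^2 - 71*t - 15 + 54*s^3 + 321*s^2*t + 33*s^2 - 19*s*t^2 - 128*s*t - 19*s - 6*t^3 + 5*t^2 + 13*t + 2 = 54*s^3 + s^2*(321*t + 36) + s*(-19*t^2 + 225*t - 18) - 6*t^3 + 54*t^2 - 108*t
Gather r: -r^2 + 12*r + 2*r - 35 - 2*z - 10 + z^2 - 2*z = -r^2 + 14*r + z^2 - 4*z - 45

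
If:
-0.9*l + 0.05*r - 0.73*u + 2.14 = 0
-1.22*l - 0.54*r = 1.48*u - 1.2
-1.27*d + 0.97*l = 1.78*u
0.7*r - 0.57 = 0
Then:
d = 10.90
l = 6.05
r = 0.81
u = -4.48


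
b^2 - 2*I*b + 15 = (b - 5*I)*(b + 3*I)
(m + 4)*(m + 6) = m^2 + 10*m + 24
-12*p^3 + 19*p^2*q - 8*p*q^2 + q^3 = (-4*p + q)*(-3*p + q)*(-p + q)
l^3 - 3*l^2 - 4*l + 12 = (l - 3)*(l - 2)*(l + 2)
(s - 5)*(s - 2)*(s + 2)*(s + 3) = s^4 - 2*s^3 - 19*s^2 + 8*s + 60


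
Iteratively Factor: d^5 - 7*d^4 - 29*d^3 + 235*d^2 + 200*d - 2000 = (d - 5)*(d^4 - 2*d^3 - 39*d^2 + 40*d + 400) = (d - 5)*(d + 4)*(d^3 - 6*d^2 - 15*d + 100) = (d - 5)^2*(d + 4)*(d^2 - d - 20) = (d - 5)^3*(d + 4)*(d + 4)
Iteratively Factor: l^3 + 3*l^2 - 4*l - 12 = (l + 3)*(l^2 - 4) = (l - 2)*(l + 3)*(l + 2)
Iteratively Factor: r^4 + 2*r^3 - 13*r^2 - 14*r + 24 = (r - 3)*(r^3 + 5*r^2 + 2*r - 8) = (r - 3)*(r - 1)*(r^2 + 6*r + 8) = (r - 3)*(r - 1)*(r + 4)*(r + 2)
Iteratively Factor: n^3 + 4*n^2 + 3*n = (n)*(n^2 + 4*n + 3) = n*(n + 1)*(n + 3)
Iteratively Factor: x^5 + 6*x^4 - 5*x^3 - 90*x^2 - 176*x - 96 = (x + 4)*(x^4 + 2*x^3 - 13*x^2 - 38*x - 24) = (x - 4)*(x + 4)*(x^3 + 6*x^2 + 11*x + 6) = (x - 4)*(x + 2)*(x + 4)*(x^2 + 4*x + 3) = (x - 4)*(x + 1)*(x + 2)*(x + 4)*(x + 3)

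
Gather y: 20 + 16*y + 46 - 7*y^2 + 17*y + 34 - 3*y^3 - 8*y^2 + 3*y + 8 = -3*y^3 - 15*y^2 + 36*y + 108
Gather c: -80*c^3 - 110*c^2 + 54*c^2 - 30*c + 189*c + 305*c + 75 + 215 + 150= -80*c^3 - 56*c^2 + 464*c + 440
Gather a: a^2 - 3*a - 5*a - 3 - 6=a^2 - 8*a - 9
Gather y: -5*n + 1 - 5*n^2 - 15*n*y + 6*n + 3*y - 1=-5*n^2 + n + y*(3 - 15*n)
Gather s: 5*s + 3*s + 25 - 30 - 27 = 8*s - 32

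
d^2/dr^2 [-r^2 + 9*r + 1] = -2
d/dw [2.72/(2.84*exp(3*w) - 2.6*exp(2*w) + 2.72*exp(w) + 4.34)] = (-23.1744*exp(2*w) + 14.144*exp(w) - 7.3984)*exp(w)/(2.84*exp(3*w) - 2.6*exp(2*w) + 2.72*exp(w) + 4.34)^2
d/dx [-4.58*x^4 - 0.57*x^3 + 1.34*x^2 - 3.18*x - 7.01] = -18.32*x^3 - 1.71*x^2 + 2.68*x - 3.18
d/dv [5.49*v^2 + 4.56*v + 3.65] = 10.98*v + 4.56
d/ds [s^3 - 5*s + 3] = 3*s^2 - 5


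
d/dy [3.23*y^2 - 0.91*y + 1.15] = 6.46*y - 0.91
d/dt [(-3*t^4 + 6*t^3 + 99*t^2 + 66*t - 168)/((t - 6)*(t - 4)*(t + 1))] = 3*(-t^6 + 18*t^5 - 93*t^4 - 84*t^3 + 972*t^2 + 576*t + 1312)/(t^6 - 18*t^5 + 109*t^4 - 204*t^3 - 236*t^2 + 672*t + 576)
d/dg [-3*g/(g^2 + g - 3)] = 3*(g^2 + 3)/(g^4 + 2*g^3 - 5*g^2 - 6*g + 9)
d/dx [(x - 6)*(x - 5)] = 2*x - 11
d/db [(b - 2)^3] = 3*(b - 2)^2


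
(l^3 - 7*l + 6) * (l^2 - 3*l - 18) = l^5 - 3*l^4 - 25*l^3 + 27*l^2 + 108*l - 108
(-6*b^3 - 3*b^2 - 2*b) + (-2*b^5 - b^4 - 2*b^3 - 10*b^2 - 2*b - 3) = -2*b^5 - b^4 - 8*b^3 - 13*b^2 - 4*b - 3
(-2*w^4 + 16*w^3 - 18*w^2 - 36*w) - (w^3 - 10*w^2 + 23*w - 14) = -2*w^4 + 15*w^3 - 8*w^2 - 59*w + 14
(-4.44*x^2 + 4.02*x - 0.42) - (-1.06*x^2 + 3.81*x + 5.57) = -3.38*x^2 + 0.21*x - 5.99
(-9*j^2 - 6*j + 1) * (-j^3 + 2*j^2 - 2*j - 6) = 9*j^5 - 12*j^4 + 5*j^3 + 68*j^2 + 34*j - 6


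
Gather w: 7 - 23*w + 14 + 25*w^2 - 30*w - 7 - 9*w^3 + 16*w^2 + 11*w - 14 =-9*w^3 + 41*w^2 - 42*w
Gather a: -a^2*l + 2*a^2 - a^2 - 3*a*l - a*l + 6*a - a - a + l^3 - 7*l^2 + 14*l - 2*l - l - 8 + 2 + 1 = a^2*(1 - l) + a*(4 - 4*l) + l^3 - 7*l^2 + 11*l - 5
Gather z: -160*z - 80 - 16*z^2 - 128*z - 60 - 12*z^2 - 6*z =-28*z^2 - 294*z - 140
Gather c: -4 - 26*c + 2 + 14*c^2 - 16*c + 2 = 14*c^2 - 42*c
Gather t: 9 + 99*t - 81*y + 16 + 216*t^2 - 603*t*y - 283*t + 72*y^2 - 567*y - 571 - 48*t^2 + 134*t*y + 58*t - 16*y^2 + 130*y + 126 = 168*t^2 + t*(-469*y - 126) + 56*y^2 - 518*y - 420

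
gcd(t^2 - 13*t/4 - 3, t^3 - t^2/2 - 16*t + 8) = t - 4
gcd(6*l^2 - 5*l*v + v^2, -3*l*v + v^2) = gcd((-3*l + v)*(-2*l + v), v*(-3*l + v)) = -3*l + v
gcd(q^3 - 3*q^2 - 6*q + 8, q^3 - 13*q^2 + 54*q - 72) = q - 4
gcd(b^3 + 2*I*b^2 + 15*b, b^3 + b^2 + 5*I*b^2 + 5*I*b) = b^2 + 5*I*b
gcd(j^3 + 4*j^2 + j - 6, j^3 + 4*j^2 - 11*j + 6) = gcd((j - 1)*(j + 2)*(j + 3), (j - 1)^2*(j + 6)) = j - 1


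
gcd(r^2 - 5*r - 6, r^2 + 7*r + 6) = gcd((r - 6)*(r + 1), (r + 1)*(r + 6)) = r + 1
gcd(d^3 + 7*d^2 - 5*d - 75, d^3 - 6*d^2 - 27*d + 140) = d + 5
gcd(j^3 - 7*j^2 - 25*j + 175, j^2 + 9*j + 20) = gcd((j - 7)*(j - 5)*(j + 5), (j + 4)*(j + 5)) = j + 5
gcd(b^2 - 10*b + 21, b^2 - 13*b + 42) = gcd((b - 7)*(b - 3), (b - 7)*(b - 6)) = b - 7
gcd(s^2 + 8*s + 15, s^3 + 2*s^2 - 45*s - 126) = s + 3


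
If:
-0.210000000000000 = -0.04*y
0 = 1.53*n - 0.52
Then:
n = 0.34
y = 5.25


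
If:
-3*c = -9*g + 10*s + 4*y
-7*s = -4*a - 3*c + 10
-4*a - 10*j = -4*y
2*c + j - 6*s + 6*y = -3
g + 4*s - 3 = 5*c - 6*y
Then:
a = 479*y/439 + 1360/439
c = 3415*y/878 - 889/1756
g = 3763*y/878 - 53/1756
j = -16*y/439 - 544/439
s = 2011*y/878 + 219/1756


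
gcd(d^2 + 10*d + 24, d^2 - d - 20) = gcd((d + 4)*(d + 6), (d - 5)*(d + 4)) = d + 4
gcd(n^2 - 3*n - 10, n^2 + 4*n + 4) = n + 2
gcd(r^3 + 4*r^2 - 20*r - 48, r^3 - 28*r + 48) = r^2 + 2*r - 24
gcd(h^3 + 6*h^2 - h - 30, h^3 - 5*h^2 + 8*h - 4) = h - 2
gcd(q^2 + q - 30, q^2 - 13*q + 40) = q - 5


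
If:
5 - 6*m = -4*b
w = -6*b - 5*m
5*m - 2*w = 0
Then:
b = -25/44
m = 5/11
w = 25/22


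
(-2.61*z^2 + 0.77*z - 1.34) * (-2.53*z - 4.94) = 6.6033*z^3 + 10.9453*z^2 - 0.4136*z + 6.6196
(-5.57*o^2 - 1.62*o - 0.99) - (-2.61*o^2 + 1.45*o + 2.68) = -2.96*o^2 - 3.07*o - 3.67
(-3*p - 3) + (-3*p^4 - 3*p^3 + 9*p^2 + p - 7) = -3*p^4 - 3*p^3 + 9*p^2 - 2*p - 10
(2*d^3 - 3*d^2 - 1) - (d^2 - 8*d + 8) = 2*d^3 - 4*d^2 + 8*d - 9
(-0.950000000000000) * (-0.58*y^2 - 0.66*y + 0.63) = 0.551*y^2 + 0.627*y - 0.5985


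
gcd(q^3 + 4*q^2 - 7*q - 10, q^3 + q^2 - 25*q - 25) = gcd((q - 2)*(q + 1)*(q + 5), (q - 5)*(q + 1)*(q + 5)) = q^2 + 6*q + 5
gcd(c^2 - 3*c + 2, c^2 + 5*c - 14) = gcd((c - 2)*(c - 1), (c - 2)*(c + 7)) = c - 2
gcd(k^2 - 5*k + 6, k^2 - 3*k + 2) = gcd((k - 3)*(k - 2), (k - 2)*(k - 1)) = k - 2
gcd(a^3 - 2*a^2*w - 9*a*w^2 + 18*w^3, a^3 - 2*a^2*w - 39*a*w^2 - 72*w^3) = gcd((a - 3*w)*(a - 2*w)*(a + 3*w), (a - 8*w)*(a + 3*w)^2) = a + 3*w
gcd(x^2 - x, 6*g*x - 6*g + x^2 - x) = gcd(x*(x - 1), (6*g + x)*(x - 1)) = x - 1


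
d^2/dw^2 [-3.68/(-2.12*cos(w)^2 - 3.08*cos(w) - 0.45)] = (-66.157568*(1 - cos(w)^2)^2 - 72.086784*cos(w)^3 - 53.945856*cos(w)^2 + 149.274048*cos(w) + 128.956032)/(2.12*cos(w)^2 + 3.08*cos(w) + 0.45)^3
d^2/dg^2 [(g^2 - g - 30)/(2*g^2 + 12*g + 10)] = -7/(g^3 + 3*g^2 + 3*g + 1)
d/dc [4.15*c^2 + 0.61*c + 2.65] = 8.3*c + 0.61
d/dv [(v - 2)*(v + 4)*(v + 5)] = 3*v^2 + 14*v + 2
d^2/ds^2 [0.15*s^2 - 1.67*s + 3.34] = 0.300000000000000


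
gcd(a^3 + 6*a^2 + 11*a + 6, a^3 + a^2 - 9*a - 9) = a^2 + 4*a + 3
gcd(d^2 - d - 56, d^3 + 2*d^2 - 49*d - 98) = d + 7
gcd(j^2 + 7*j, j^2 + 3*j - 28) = j + 7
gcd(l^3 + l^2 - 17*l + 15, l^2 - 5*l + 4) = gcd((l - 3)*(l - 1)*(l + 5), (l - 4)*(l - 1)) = l - 1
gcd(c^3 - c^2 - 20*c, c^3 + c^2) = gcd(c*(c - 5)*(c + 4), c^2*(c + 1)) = c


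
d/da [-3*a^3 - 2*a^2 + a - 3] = -9*a^2 - 4*a + 1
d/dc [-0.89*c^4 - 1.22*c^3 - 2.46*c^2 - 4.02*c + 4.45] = -3.56*c^3 - 3.66*c^2 - 4.92*c - 4.02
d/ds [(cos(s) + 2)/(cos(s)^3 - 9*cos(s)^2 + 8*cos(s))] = (-69*cos(s) - 3*cos(2*s) + cos(3*s) + 29)*sin(s)/(2*(cos(s) - 8)^2*(cos(s) - 1)^2*cos(s)^2)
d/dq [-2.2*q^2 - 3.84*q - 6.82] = -4.4*q - 3.84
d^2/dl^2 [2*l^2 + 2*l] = 4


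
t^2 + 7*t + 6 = (t + 1)*(t + 6)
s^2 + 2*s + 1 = (s + 1)^2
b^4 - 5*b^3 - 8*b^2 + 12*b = b*(b - 6)*(b - 1)*(b + 2)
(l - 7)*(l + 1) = l^2 - 6*l - 7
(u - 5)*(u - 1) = u^2 - 6*u + 5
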